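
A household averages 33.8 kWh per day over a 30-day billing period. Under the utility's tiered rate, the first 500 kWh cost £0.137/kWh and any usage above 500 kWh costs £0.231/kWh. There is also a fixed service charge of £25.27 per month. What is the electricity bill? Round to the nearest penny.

£212.50

Usage = 33.8 kWh/day × 30 days = 1014 kWh
First 500 kWh × £0.137 = £68.50
Remaining 514 kWh × £0.231 = £118.73
Energy charge = £187.23; + service £25.27 = £212.50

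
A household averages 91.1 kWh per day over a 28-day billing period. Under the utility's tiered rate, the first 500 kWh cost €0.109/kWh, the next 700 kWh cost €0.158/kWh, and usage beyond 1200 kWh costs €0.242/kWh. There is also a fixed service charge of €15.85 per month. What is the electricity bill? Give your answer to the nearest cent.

€507.84

Usage = 91.1 kWh/day × 28 days = 2550.8 kWh
First 500 kWh × €0.109 = €54.50
Next 700 kWh × €0.158 = €110.60
Remaining 1350.8 kWh × €0.242 = €326.89
Energy charge = €491.99; + service €15.85 = €507.84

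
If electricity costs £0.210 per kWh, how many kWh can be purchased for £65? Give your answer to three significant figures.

£65 / £0.210 per kWh = 309.5 kWh

310 kWh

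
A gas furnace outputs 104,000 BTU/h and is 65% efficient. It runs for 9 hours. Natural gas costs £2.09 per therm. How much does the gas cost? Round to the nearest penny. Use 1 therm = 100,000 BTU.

£30.10

Heat delivered = 104,000 BTU/h × 9 h = 936,000 BTU
Gas input = 936,000 / 0.650 = 1,440,000 BTU
= 1,440,000 / 100,000 = 14.4 therm
Cost = 14.4 × £2.09/therm = £30.10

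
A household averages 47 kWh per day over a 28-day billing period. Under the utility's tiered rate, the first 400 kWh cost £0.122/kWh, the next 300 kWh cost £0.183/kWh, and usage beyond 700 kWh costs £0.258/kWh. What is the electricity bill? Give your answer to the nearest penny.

£262.63

Usage = 47 kWh/day × 28 days = 1316 kWh
First 400 kWh × £0.122 = £48.80
Next 300 kWh × £0.183 = £54.90
Remaining 616 kWh × £0.258 = £158.93
Total = £262.63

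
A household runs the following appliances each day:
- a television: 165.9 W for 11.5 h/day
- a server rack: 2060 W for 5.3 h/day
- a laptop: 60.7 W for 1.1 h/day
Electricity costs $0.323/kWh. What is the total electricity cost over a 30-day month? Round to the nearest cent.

$124.93

television: 165.9 W × 11.5 h × 30 d = 57,236 Wh = 57.24 kWh
server rack: 2060 W × 5.3 h × 30 d = 327,540 Wh = 327.5 kWh
laptop: 60.7 W × 1.1 h × 30 d = 2,003 Wh = 2.003 kWh
Total energy = 57.24 + 327.5 + 2.003 = 386.8 kWh
Cost = 386.8 kWh × $0.323 = $124.93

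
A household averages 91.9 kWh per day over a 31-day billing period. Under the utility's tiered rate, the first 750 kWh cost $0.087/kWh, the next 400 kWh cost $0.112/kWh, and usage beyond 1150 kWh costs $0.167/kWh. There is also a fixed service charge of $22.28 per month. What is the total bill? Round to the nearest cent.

Usage = 91.9 kWh/day × 31 days = 2848.9 kWh
First 750 kWh × $0.087 = $65.25
Next 400 kWh × $0.112 = $44.80
Remaining 1698.9 kWh × $0.167 = $283.72
Energy charge = $393.77; + service $22.28 = $416.05

$416.05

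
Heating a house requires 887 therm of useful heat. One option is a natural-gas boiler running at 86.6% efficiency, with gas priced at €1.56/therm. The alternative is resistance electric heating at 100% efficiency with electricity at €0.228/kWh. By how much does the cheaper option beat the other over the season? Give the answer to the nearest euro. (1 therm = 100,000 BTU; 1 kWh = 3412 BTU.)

Heat load = 887 therm × 100,000 = 88,700,000 BTU
Gas: input = 88,700,000 / 0.866 = 102,424,942 BTU = 1,024 therm → 1,024 × €1.56 = €1,597.83
Electric: 88,700,000 BTU / 3412 = 26,000 kWh → × €0.228 = €5,927.20
Difference = |€1,597.83 − €5,927.20| = €4,329.37 ≈ €4329

€4329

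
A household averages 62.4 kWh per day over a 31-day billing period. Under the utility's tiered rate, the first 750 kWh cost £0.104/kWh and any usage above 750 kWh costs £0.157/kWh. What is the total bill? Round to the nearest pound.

£264

Usage = 62.4 kWh/day × 31 days = 1934.4 kWh
First 750 kWh × £0.104 = £78.00
Remaining 1184.4 kWh × £0.157 = £185.95
Total = £263.95 ≈ £264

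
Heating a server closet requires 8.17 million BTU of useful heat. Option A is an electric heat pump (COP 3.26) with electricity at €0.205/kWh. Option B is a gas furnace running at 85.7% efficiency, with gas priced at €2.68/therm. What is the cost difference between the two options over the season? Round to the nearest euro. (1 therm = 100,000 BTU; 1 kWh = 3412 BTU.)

Heat load = 8.17 × 10⁶ BTU = 8,170,000 BTU
Gas: input = 8,170,000 / 0.857 = 9,533,256 BTU = 95.33 therm → 95.33 × €2.68 = €255.49
Heat pump: 8,170,000 BTU / 3412 = 2,394 kWh heat; / 3.26 = 734.5 kWh in → × €0.205 = €150.57
Difference = |€255.49 − €150.57| = €104.92 ≈ €105

€105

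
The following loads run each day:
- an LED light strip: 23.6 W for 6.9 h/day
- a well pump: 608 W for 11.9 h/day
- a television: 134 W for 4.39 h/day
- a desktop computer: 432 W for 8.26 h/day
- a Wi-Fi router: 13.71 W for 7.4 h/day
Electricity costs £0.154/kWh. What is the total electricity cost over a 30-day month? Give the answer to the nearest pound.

LED light strip: 23.6 W × 6.9 h × 30 d = 4,885 Wh = 4.885 kWh
well pump: 608 W × 11.9 h × 30 d = 217,056 Wh = 217.1 kWh
television: 134 W × 4.39 h × 30 d = 17,648 Wh = 17.65 kWh
desktop computer: 432 W × 8.26 h × 30 d = 107,050 Wh = 107 kWh
Wi-Fi router: 13.71 W × 7.4 h × 30 d = 3,044 Wh = 3.044 kWh
Total energy = 4.885 + 217.1 + 17.65 + 107 + 3.044 = 349.7 kWh
Cost = 349.7 kWh × £0.154 = £53.85 ≈ £54

£54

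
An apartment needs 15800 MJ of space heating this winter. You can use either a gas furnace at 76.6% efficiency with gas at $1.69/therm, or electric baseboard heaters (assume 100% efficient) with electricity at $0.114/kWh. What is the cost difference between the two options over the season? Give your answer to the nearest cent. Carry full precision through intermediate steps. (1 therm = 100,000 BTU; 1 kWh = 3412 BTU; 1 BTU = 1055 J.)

Heat load = 15800 MJ = 15,800,000,000 J / 1055 = 14,976,303 BTU
Gas: input = 14,976,303 / 0.766 = 19,551,310 BTU = 195.5 therm → 195.5 × $1.69 = $330.42
Electric: 14,976,303 BTU / 3412 = 4,389 kWh → × $0.114 = $500.38
Difference = |$330.42 − $500.38| = $169.96

$169.96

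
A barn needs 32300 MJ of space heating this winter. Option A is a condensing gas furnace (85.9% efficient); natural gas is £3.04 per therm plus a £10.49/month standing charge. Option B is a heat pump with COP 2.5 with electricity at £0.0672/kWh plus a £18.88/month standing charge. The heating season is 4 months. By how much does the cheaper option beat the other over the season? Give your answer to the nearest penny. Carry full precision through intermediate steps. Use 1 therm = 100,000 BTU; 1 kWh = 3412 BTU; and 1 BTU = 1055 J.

Heat load = 32300 MJ = 32,300,000,000 J / 1055 = 30,616,114 BTU
Gas: input = 30,616,114 / 0.859 = 35,641,576 BTU = 356.4 therm → 356.4 × £3.04 = £1,083.50; + 4 × £10.49 standing = £1,125.46
Heat pump: 30,616,114 BTU / 3412 = 8,973 kWh heat; / 2.5 = 3,589 kWh in → × £0.0672 = £241.20; + 4 × £18.88 standing = £316.72
Difference = |£1,125.46 − £316.72| = £808.75

£808.75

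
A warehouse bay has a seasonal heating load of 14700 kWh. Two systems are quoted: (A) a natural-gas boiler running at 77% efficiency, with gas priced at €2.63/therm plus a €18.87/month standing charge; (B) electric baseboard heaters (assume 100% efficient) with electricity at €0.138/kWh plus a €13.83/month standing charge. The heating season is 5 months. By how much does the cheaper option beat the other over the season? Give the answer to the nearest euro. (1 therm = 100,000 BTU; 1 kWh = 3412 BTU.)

€290

Heat load = 14700 kWh × 3412 = 50,156,400 BTU
Gas: input = 50,156,400 / 0.77 = 65,138,182 BTU = 651.4 therm → 651.4 × €2.63 = €1,713.13; + 5 × €18.87 standing = €1,807.48
Electric: 50,156,400 BTU / 3412 = 14,700 kWh → × €0.138 = €2,028.60; + 5 × €13.83 standing = €2,097.75
Difference = |€1,807.48 − €2,097.75| = €290.27 ≈ €290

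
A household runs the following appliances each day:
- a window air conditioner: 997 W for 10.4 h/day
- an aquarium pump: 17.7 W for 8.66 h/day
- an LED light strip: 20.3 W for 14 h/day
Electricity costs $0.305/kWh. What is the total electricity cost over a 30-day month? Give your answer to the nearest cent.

$98.88

window air conditioner: 997 W × 10.4 h × 30 d = 311,064 Wh = 311.1 kWh
aquarium pump: 17.7 W × 8.66 h × 30 d = 4,598 Wh = 4.598 kWh
LED light strip: 20.3 W × 14 h × 30 d = 8,526 Wh = 8.526 kWh
Total energy = 311.1 + 4.598 + 8.526 = 324.2 kWh
Cost = 324.2 kWh × $0.305 = $98.88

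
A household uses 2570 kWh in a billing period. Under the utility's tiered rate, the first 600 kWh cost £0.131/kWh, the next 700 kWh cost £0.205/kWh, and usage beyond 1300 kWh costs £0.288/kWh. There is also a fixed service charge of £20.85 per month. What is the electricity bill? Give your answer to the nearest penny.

£608.71

First 600 kWh × £0.131 = £78.60
Next 700 kWh × £0.205 = £143.50
Remaining 1270 kWh × £0.288 = £365.76
Energy charge = £587.86; + service £20.85 = £608.71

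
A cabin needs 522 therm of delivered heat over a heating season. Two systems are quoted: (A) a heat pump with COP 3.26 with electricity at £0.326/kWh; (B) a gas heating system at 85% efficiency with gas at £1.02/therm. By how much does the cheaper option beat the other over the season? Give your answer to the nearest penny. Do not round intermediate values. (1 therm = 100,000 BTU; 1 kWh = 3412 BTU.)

£903.49

Heat load = 522 therm × 100,000 = 52,200,000 BTU
Gas: input = 52,200,000 / 0.85 = 61,411,765 BTU = 614.1 therm → 614.1 × £1.02 = £626.40
Heat pump: 52,200,000 BTU / 3412 = 15,300 kWh heat; / 3.26 = 4,693 kWh in → × £0.326 = £1,529.89
Difference = |£626.40 − £1,529.89| = £903.49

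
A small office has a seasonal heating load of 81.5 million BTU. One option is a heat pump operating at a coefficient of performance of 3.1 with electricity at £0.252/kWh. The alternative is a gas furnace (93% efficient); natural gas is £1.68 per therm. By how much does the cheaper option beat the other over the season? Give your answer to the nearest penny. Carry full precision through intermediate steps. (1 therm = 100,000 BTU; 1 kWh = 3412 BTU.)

Heat load = 81.5 × 10⁶ BTU = 81,500,000 BTU
Gas: input = 81,500,000 / 0.93 = 87,634,409 BTU = 876.3 therm → 876.3 × £1.68 = £1,472.26
Heat pump: 81,500,000 BTU / 3412 = 23,890 kWh heat; / 3.1 = 7,705 kWh in → × £0.252 = £1,941.72
Difference = |£1,472.26 − £1,941.72| = £469.47

£469.47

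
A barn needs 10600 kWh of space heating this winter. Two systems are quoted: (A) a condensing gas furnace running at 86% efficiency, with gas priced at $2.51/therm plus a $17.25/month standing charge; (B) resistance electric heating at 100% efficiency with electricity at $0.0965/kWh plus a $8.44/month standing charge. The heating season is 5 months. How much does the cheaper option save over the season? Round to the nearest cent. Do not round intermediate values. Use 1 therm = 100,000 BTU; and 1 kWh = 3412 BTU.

$76.73

Heat load = 10600 kWh × 3412 = 36,167,200 BTU
Gas: input = 36,167,200 / 0.86 = 42,054,884 BTU = 420.5 therm → 420.5 × $2.51 = $1,055.58; + 5 × $17.25 standing = $1,141.83
Electric: 36,167,200 BTU / 3412 = 10,600 kWh → × $0.0965 = $1,022.90; + 5 × $8.44 standing = $1,065.10
Difference = |$1,141.83 − $1,065.10| = $76.73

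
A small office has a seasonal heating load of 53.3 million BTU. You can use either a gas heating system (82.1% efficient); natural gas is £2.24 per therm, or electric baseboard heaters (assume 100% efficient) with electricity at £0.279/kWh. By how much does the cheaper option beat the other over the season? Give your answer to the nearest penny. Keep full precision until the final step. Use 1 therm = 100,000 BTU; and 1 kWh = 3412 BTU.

£2904.13

Heat load = 53.3 × 10⁶ BTU = 53,300,000 BTU
Gas: input = 53,300,000 / 0.821 = 64,920,828 BTU = 649.2 therm → 649.2 × £2.24 = £1,454.23
Electric: 53,300,000 BTU / 3412 = 15,620 kWh → × £0.279 = £4,358.35
Difference = |£1,454.23 − £4,358.35| = £2,904.13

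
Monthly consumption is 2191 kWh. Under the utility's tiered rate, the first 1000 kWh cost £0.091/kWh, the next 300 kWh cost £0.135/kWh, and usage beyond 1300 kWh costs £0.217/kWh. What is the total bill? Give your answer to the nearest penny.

First 1000 kWh × £0.091 = £91.00
Next 300 kWh × £0.135 = £40.50
Remaining 891 kWh × £0.217 = £193.35
Total = £324.85

£324.85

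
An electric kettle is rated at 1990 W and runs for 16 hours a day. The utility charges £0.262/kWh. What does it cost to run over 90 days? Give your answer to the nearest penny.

£750.79

Energy = 1990 W × 16 h/day × 90 days = 2,865,600 Wh = 2,866 kWh
Cost = 2,866 kWh × £0.262/kWh = £750.79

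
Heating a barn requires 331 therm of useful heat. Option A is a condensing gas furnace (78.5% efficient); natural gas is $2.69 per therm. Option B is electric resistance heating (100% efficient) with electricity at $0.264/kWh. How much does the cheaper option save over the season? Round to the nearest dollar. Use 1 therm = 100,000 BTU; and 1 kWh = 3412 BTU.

$1427

Heat load = 331 therm × 100,000 = 33,100,000 BTU
Gas: input = 33,100,000 / 0.785 = 42,165,605 BTU = 421.7 therm → 421.7 × $2.69 = $1,134.25
Electric: 33,100,000 BTU / 3412 = 9,701 kWh → × $0.264 = $2,561.08
Difference = |$1,134.25 − $2,561.08| = $1,426.82 ≈ $1427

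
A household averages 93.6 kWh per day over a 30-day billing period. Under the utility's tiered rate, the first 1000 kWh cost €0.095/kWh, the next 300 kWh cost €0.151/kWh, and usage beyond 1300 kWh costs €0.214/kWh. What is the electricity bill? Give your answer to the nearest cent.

€463.01

Usage = 93.6 kWh/day × 30 days = 2808 kWh
First 1000 kWh × €0.095 = €95.00
Next 300 kWh × €0.151 = €45.30
Remaining 1508 kWh × €0.214 = €322.71
Total = €463.01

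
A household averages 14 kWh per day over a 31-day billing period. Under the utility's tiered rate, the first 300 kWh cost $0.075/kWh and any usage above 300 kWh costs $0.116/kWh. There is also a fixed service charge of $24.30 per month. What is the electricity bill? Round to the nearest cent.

$62.34

Usage = 14 kWh/day × 31 days = 434 kWh
First 300 kWh × $0.075 = $22.50
Remaining 134 kWh × $0.116 = $15.54
Energy charge = $38.04; + service $24.30 = $62.34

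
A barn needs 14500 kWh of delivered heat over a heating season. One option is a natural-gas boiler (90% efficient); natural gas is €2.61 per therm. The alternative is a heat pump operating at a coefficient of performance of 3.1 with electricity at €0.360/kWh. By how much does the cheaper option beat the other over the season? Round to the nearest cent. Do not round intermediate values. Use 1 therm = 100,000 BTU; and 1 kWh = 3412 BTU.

€249.12

Heat load = 14500 kWh × 3412 = 49,474,000 BTU
Gas: input = 49,474,000 / 0.90 = 54,971,111 BTU = 549.7 therm → 549.7 × €2.61 = €1,434.75
Heat pump: 49,474,000 BTU / 3412 = 14,500 kWh heat; / 3.1 = 4,677 kWh in → × €0.360 = €1,683.87
Difference = |€1,434.75 − €1,683.87| = €249.12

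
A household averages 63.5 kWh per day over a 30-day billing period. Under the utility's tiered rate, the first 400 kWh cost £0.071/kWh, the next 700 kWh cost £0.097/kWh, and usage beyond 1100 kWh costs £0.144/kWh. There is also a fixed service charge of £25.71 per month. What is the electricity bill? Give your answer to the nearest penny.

Usage = 63.5 kWh/day × 30 days = 1905 kWh
First 400 kWh × £0.071 = £28.40
Next 700 kWh × £0.097 = £67.90
Remaining 805 kWh × £0.144 = £115.92
Energy charge = £212.22; + service £25.71 = £237.93

£237.93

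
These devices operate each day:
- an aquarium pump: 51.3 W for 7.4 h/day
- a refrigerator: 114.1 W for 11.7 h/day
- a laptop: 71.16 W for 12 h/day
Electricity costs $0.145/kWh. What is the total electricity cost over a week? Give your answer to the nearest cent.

aquarium pump: 51.3 W × 7.4 h × 7 d = 2,657 Wh = 2.657 kWh
refrigerator: 114.1 W × 11.7 h × 7 d = 9,345 Wh = 9.345 kWh
laptop: 71.16 W × 12 h × 7 d = 5,977 Wh = 5.977 kWh
Total energy = 2.657 + 9.345 + 5.977 = 17.98 kWh
Cost = 17.98 kWh × $0.145 = $2.61

$2.61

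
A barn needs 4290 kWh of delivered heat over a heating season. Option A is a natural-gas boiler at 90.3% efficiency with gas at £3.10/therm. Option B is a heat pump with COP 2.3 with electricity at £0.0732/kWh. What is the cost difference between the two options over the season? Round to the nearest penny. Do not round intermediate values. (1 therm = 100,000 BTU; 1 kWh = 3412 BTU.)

£365.97

Heat load = 4290 kWh × 3412 = 14,637,480 BTU
Gas: input = 14,637,480 / 0.903 = 16,209,834 BTU = 162.1 therm → 162.1 × £3.10 = £502.50
Heat pump: 14,637,480 BTU / 3412 = 4,290 kWh heat; / 2.3 = 1,865 kWh in → × £0.0732 = £136.53
Difference = |£502.50 − £136.53| = £365.97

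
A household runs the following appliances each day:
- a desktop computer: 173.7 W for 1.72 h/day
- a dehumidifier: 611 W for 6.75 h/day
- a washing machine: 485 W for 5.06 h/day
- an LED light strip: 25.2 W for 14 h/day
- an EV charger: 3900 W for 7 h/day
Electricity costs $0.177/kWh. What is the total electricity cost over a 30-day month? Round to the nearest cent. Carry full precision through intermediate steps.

$183.35

desktop computer: 173.7 W × 1.72 h × 30 d = 8,963 Wh = 8.963 kWh
dehumidifier: 611 W × 6.75 h × 30 d = 123,728 Wh = 123.7 kWh
washing machine: 485 W × 5.06 h × 30 d = 73,623 Wh = 73.62 kWh
LED light strip: 25.2 W × 14 h × 30 d = 10,584 Wh = 10.58 kWh
EV charger: 3900 W × 7 h × 30 d = 819,000 Wh = 819 kWh
Total energy = 8.963 + 123.7 + 73.62 + 10.58 + 819 = 1,036 kWh
Cost = 1,036 kWh × $0.177 = $183.35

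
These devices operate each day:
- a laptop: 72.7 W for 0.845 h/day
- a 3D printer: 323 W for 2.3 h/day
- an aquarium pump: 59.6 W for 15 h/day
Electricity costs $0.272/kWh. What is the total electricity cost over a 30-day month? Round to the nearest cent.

laptop: 72.7 W × 0.845 h × 30 d = 1,843 Wh = 1.843 kWh
3D printer: 323 W × 2.3 h × 30 d = 22,287 Wh = 22.29 kWh
aquarium pump: 59.6 W × 15 h × 30 d = 26,820 Wh = 26.82 kWh
Total energy = 1.843 + 22.29 + 26.82 = 50.95 kWh
Cost = 50.95 kWh × $0.272 = $13.86

$13.86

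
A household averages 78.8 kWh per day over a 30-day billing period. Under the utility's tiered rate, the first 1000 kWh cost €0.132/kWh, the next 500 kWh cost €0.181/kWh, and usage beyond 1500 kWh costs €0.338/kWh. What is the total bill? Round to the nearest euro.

Usage = 78.8 kWh/day × 30 days = 2364 kWh
First 1000 kWh × €0.132 = €132.00
Next 500 kWh × €0.181 = €90.50
Remaining 864 kWh × €0.338 = €292.03
Total = €514.53 ≈ €515

€515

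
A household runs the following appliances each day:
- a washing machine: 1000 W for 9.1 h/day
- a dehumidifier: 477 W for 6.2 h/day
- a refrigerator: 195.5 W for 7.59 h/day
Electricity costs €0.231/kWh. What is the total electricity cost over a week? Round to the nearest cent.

washing machine: 1000 W × 9.1 h × 7 d = 63,700 Wh = 63.7 kWh
dehumidifier: 477 W × 6.2 h × 7 d = 20,702 Wh = 20.7 kWh
refrigerator: 195.5 W × 7.59 h × 7 d = 10,387 Wh = 10.39 kWh
Total energy = 63.7 + 20.7 + 10.39 = 94.79 kWh
Cost = 94.79 kWh × €0.231 = €21.90

€21.90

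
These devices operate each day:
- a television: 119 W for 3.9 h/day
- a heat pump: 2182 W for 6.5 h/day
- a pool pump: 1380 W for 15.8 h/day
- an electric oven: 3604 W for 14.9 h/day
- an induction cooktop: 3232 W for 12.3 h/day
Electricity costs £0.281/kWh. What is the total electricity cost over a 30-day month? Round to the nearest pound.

television: 119 W × 3.9 h × 30 d = 13,923 Wh = 13.92 kWh
heat pump: 2182 W × 6.5 h × 30 d = 425,490 Wh = 425.5 kWh
pool pump: 1380 W × 15.8 h × 30 d = 654,120 Wh = 654.1 kWh
electric oven: 3604 W × 14.9 h × 30 d = 1,610,988 Wh = 1,611 kWh
induction cooktop: 3232 W × 12.3 h × 30 d = 1,192,608 Wh = 1,193 kWh
Total energy = 13.92 + 425.5 + 654.1 + 1,611 + 1,193 = 3,897 kWh
Cost = 3,897 kWh × £0.281 = £1,095.09 ≈ £1095

£1095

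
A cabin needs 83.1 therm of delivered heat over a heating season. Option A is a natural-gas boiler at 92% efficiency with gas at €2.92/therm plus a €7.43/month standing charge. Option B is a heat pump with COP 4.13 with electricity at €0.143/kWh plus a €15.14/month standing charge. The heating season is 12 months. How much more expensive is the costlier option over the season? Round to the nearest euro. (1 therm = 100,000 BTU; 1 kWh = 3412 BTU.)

€87

Heat load = 83.1 therm × 100,000 = 8,310,000 BTU
Gas: input = 8,310,000 / 0.92 = 9,032,609 BTU = 90.33 therm → 90.33 × €2.92 = €263.75; + 12 × €7.43 standing = €352.91
Heat pump: 8,310,000 BTU / 3412 = 2,436 kWh heat; / 4.13 = 589.7 kWh in → × €0.143 = €84.33; + 12 × €15.14 standing = €266.01
Difference = |€352.91 − €266.01| = €86.90 ≈ €87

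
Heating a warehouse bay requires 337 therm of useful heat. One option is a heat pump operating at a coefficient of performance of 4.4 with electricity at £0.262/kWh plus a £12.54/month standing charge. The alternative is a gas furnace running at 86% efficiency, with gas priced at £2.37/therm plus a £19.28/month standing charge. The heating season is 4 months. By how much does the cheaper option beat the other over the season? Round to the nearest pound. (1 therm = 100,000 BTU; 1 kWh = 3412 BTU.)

Heat load = 337 therm × 100,000 = 33,700,000 BTU
Gas: input = 33,700,000 / 0.86 = 39,186,047 BTU = 391.9 therm → 391.9 × £2.37 = £928.71; + 4 × £19.28 standing = £1,005.83
Heat pump: 33,700,000 BTU / 3412 = 9,877 kWh heat; / 4.4 = 2,245 kWh in → × £0.262 = £588.12; + 4 × £12.54 standing = £638.28
Difference = |£1,005.83 − £638.28| = £367.54 ≈ £368

£368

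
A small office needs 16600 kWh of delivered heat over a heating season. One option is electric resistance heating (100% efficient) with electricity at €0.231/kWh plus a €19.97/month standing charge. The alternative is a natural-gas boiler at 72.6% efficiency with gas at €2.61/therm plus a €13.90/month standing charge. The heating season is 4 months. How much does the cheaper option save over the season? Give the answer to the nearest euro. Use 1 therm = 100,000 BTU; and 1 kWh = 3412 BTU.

Heat load = 16600 kWh × 3412 = 56,639,200 BTU
Gas: input = 56,639,200 / 0.726 = 78,015,427 BTU = 780.2 therm → 780.2 × €2.61 = €2,036.20; + 4 × €13.90 standing = €2,091.80
Electric: 56,639,200 BTU / 3412 = 16,600 kWh → × €0.231 = €3,834.60; + 4 × €19.97 standing = €3,914.48
Difference = |€2,091.80 − €3,914.48| = €1,822.68 ≈ €1823

€1823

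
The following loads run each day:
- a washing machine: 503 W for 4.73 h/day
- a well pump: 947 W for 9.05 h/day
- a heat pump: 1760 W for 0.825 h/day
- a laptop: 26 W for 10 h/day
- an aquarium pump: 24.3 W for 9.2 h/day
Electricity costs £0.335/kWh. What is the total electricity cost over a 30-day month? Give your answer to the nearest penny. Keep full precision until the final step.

washing machine: 503 W × 4.73 h × 30 d = 71,376 Wh = 71.38 kWh
well pump: 947 W × 9.05 h × 30 d = 257,110 Wh = 257.1 kWh
heat pump: 1760 W × 0.825 h × 30 d = 43,560 Wh = 43.56 kWh
laptop: 26 W × 10 h × 30 d = 7,800 Wh = 7.8 kWh
aquarium pump: 24.3 W × 9.2 h × 30 d = 6,707 Wh = 6.707 kWh
Total energy = 71.38 + 257.1 + 43.56 + 7.8 + 6.707 = 386.6 kWh
Cost = 386.6 kWh × £0.335 = £129.50

£129.50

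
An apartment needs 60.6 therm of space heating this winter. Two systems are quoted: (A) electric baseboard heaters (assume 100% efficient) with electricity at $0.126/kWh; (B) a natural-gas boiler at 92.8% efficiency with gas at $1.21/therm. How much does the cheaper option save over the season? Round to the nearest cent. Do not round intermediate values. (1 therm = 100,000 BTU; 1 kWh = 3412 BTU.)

Heat load = 60.6 therm × 100,000 = 6,060,000 BTU
Gas: input = 6,060,000 / 0.928 = 6,530,172 BTU = 65.3 therm → 65.3 × $1.21 = $79.02
Electric: 6,060,000 BTU / 3412 = 1,776 kWh → × $0.126 = $223.79
Difference = |$79.02 − $223.79| = $144.77

$144.77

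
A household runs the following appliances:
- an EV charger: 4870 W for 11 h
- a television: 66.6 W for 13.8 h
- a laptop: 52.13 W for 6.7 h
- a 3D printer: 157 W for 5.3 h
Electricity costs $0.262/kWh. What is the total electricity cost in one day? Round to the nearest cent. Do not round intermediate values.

$14.59

EV charger: 4870 W × 11 h = 53,570 Wh = 53.57 kWh
television: 66.6 W × 13.8 h = 919 Wh = 0.9191 kWh
laptop: 52.13 W × 6.7 h = 349 Wh = 0.3493 kWh
3D printer: 157 W × 5.3 h = 832 Wh = 0.8321 kWh
Total energy = 53.57 + 0.9191 + 0.3493 + 0.8321 = 55.67 kWh
Cost = 55.67 kWh × $0.262 = $14.59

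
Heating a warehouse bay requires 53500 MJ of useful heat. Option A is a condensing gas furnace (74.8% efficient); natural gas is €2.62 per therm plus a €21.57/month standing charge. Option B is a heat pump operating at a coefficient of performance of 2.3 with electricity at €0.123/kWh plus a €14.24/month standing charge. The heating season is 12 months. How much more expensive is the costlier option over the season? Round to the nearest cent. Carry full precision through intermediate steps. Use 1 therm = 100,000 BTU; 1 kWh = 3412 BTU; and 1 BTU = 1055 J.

Heat load = 53500 MJ = 53,500,000,000 J / 1055 = 50,710,900 BTU
Gas: input = 50,710,900 / 0.748 = 67,795,321 BTU = 678 therm → 678 × €2.62 = €1,776.24; + 12 × €21.57 standing = €2,035.08
Heat pump: 50,710,900 BTU / 3412 = 14,860 kWh heat; / 2.3 = 6,462 kWh in → × €0.123 = €794.82; + 12 × €14.24 standing = €965.70
Difference = |€2,035.08 − €965.70| = €1,069.38

€1069.38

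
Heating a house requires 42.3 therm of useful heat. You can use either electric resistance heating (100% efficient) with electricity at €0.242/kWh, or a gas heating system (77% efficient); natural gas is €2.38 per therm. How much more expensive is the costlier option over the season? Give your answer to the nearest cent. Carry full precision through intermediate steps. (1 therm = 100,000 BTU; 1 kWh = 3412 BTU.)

Heat load = 42.3 therm × 100,000 = 4,230,000 BTU
Gas: input = 4,230,000 / 0.77 = 5,493,506 BTU = 54.94 therm → 54.94 × €2.38 = €130.75
Electric: 4,230,000 BTU / 3412 = 1,240 kWh → × €0.242 = €300.02
Difference = |€130.75 − €300.02| = €169.27

€169.27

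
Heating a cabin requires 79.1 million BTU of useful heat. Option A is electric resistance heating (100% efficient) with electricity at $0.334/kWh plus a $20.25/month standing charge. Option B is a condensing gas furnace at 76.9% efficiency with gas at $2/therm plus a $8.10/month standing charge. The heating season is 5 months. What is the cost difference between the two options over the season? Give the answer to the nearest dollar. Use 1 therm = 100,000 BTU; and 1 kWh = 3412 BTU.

Heat load = 79.1 × 10⁶ BTU = 79,100,000 BTU
Gas: input = 79,100,000 / 0.769 = 102,860,858 BTU = 1,029 therm → 1,029 × $2 = $2,057.22; + 5 × $8.10 standing = $2,097.72
Electric: 79,100,000 BTU / 3412 = 23,180 kWh → × $0.334 = $7,743.08; + 5 × $20.25 standing = $7,844.33
Difference = |$2,097.72 − $7,844.33| = $5,746.62 ≈ $5747

$5747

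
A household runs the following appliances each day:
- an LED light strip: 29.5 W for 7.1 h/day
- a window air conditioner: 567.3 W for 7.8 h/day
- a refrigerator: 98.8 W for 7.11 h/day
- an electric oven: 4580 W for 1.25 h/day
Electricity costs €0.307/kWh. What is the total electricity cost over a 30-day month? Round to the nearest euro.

LED light strip: 29.5 W × 7.1 h × 30 d = 6,284 Wh = 6.284 kWh
window air conditioner: 567.3 W × 7.8 h × 30 d = 132,748 Wh = 132.7 kWh
refrigerator: 98.8 W × 7.11 h × 30 d = 21,074 Wh = 21.07 kWh
electric oven: 4580 W × 1.25 h × 30 d = 171,750 Wh = 171.8 kWh
Total energy = 6.284 + 132.7 + 21.07 + 171.8 = 331.9 kWh
Cost = 331.9 kWh × €0.307 = €101.88 ≈ €102

€102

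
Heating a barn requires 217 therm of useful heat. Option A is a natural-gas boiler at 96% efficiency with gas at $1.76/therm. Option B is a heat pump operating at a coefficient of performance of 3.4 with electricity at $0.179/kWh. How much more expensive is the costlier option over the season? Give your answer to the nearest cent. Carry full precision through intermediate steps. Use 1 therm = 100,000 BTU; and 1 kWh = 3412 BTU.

Heat load = 217 therm × 100,000 = 21,700,000 BTU
Gas: input = 21,700,000 / 0.96 = 22,604,167 BTU = 226 therm → 226 × $1.76 = $397.83
Heat pump: 21,700,000 BTU / 3412 = 6,360 kWh heat; / 3.4 = 1,871 kWh in → × $0.179 = $334.83
Difference = |$397.83 − $334.83| = $63.00

$63.00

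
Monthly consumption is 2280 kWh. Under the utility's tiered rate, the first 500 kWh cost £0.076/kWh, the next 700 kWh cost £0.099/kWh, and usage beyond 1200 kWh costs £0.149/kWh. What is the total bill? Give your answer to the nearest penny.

£268.22

First 500 kWh × £0.076 = £38.00
Next 700 kWh × £0.099 = £69.30
Remaining 1080 kWh × £0.149 = £160.92
Total = £268.22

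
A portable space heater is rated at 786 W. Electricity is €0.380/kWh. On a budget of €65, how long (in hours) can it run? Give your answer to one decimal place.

Energy budget = €65 / €0.380 per kWh = 171.1 kWh = 171,053 Wh
Runtime = 171,053 Wh / 786 W = 217.6 h

217.6 h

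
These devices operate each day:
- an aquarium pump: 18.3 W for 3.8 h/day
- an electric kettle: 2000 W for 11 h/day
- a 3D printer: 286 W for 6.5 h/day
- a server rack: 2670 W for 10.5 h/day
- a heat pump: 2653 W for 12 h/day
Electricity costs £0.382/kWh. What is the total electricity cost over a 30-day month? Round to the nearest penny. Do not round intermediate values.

aquarium pump: 18.3 W × 3.8 h × 30 d = 2,086 Wh = 2.086 kWh
electric kettle: 2000 W × 11 h × 30 d = 660,000 Wh = 660 kWh
3D printer: 286 W × 6.5 h × 30 d = 55,770 Wh = 55.77 kWh
server rack: 2670 W × 10.5 h × 30 d = 841,050 Wh = 841 kWh
heat pump: 2653 W × 12 h × 30 d = 955,080 Wh = 955.1 kWh
Total energy = 2.086 + 660 + 55.77 + 841 + 955.1 = 2,514 kWh
Cost = 2,514 kWh × £0.382 = £960.34

£960.34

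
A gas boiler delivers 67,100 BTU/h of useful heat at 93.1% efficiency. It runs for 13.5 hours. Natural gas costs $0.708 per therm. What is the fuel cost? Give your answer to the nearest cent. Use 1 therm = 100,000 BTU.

$6.89

Heat delivered = 67,100 BTU/h × 13.5 h = 905,850 BTU
Gas input = 905,850 / 0.931 = 972,986 BTU
= 972,986 / 100,000 = 9.73 therm
Cost = 9.73 × $0.708/therm = $6.89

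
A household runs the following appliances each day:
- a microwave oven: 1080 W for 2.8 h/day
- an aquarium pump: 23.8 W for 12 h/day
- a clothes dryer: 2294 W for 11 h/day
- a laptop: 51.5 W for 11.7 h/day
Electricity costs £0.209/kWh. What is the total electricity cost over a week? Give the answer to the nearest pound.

microwave oven: 1080 W × 2.8 h × 7 d = 21,168 Wh = 21.17 kWh
aquarium pump: 23.8 W × 12 h × 7 d = 1,999 Wh = 1.999 kWh
clothes dryer: 2294 W × 11 h × 7 d = 176,638 Wh = 176.6 kWh
laptop: 51.5 W × 11.7 h × 7 d = 4,218 Wh = 4.218 kWh
Total energy = 21.17 + 1.999 + 176.6 + 4.218 = 204 kWh
Cost = 204 kWh × £0.209 = £42.64 ≈ £43

£43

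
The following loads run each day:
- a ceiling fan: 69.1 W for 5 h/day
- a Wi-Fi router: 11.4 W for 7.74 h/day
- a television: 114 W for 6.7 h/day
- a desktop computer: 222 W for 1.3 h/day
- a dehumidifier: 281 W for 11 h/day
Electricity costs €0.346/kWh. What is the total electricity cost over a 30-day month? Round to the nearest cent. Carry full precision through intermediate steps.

ceiling fan: 69.1 W × 5 h × 30 d = 10,365 Wh = 10.37 kWh
Wi-Fi router: 11.4 W × 7.74 h × 30 d = 2,647 Wh = 2.647 kWh
television: 114 W × 6.7 h × 30 d = 22,914 Wh = 22.91 kWh
desktop computer: 222 W × 1.3 h × 30 d = 8,658 Wh = 8.658 kWh
dehumidifier: 281 W × 11 h × 30 d = 92,730 Wh = 92.73 kWh
Total energy = 10.37 + 2.647 + 22.91 + 8.658 + 92.73 = 137.3 kWh
Cost = 137.3 kWh × €0.346 = €47.51

€47.51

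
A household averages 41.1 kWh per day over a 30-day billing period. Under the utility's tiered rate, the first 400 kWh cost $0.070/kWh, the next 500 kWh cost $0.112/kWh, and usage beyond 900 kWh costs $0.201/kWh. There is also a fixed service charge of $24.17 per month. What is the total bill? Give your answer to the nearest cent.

$175.10

Usage = 41.1 kWh/day × 30 days = 1233 kWh
First 400 kWh × $0.070 = $28.00
Next 500 kWh × $0.112 = $56.00
Remaining 333 kWh × $0.201 = $66.93
Energy charge = $150.93; + service $24.17 = $175.10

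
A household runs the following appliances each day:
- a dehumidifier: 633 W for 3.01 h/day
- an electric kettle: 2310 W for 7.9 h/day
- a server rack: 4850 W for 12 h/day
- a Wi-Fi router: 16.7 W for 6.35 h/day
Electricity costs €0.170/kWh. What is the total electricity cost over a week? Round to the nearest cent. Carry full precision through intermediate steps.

€93.37

dehumidifier: 633 W × 3.01 h × 7 d = 13,337 Wh = 13.34 kWh
electric kettle: 2310 W × 7.9 h × 7 d = 127,743 Wh = 127.7 kWh
server rack: 4850 W × 12 h × 7 d = 407,400 Wh = 407.4 kWh
Wi-Fi router: 16.7 W × 6.35 h × 7 d = 742 Wh = 0.7423 kWh
Total energy = 13.34 + 127.7 + 407.4 + 0.7423 = 549.2 kWh
Cost = 549.2 kWh × €0.170 = €93.37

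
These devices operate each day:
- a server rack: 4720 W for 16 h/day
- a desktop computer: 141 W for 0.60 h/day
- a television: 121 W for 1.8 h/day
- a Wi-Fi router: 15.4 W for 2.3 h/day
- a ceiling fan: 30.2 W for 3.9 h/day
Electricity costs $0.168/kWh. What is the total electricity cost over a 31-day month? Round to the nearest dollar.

$396

server rack: 4720 W × 16 h × 31 d = 2,341,120 Wh = 2,341 kWh
desktop computer: 141 W × 0.60 h × 31 d = 2,623 Wh = 2.623 kWh
television: 121 W × 1.8 h × 31 d = 6,752 Wh = 6.752 kWh
Wi-Fi router: 15.4 W × 2.3 h × 31 d = 1,098 Wh = 1.098 kWh
ceiling fan: 30.2 W × 3.9 h × 31 d = 3,651 Wh = 3.651 kWh
Total energy = 2,341 + 2.623 + 6.752 + 1.098 + 3.651 = 2,355 kWh
Cost = 2,355 kWh × $0.168 = $395.68 ≈ $396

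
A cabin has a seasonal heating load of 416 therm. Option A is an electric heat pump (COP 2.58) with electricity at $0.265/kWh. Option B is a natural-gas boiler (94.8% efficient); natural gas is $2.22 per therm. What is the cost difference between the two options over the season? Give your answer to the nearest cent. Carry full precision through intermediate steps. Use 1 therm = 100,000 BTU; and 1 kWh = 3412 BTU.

$278.13

Heat load = 416 therm × 100,000 = 41,600,000 BTU
Gas: input = 41,600,000 / 0.948 = 43,881,857 BTU = 438.8 therm → 438.8 × $2.22 = $974.18
Heat pump: 41,600,000 BTU / 3412 = 12,190 kWh heat; / 2.58 = 4,726 kWh in → × $0.265 = $1,252.31
Difference = |$974.18 − $1,252.31| = $278.13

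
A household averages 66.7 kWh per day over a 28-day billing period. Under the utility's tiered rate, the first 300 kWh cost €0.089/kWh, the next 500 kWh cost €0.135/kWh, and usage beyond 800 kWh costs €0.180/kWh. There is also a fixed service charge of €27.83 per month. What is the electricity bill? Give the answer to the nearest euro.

Usage = 66.7 kWh/day × 28 days = 1867.6 kWh
First 300 kWh × €0.089 = €26.70
Next 500 kWh × €0.135 = €67.50
Remaining 1067.6 kWh × €0.180 = €192.17
Energy charge = €286.37; + service €27.83 = €314.20 ≈ €314

€314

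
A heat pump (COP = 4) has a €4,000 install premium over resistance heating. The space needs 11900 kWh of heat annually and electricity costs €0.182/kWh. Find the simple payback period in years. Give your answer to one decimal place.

Resistance: 11900 kWh × €0.182 = €2,165.80/yr
Heat pump: 11900 / 4 = 2975 kWh in → × €0.182 = €541.45/yr
Annual savings = €1,624.35
Payback = €4,000 / €1,624.35 = 2.46 years

2.5 years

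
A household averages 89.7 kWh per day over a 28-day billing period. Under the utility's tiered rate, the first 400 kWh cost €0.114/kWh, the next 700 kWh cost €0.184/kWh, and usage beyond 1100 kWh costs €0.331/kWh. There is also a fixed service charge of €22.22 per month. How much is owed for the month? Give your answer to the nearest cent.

Usage = 89.7 kWh/day × 28 days = 2511.6 kWh
First 400 kWh × €0.114 = €45.60
Next 700 kWh × €0.184 = €128.80
Remaining 1411.6 kWh × €0.331 = €467.24
Energy charge = €641.64; + service €22.22 = €663.86

€663.86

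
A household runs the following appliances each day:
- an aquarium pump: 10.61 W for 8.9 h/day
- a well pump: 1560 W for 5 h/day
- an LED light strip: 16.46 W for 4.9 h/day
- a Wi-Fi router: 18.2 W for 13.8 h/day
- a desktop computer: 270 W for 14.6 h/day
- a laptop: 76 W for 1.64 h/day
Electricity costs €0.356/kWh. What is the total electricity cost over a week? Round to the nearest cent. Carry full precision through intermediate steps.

aquarium pump: 10.61 W × 8.9 h × 7 d = 661 Wh = 0.661 kWh
well pump: 1560 W × 5 h × 7 d = 54,600 Wh = 54.6 kWh
LED light strip: 16.46 W × 4.9 h × 7 d = 565 Wh = 0.5646 kWh
Wi-Fi router: 18.2 W × 13.8 h × 7 d = 1,758 Wh = 1.758 kWh
desktop computer: 270 W × 14.6 h × 7 d = 27,594 Wh = 27.59 kWh
laptop: 76 W × 1.64 h × 7 d = 872 Wh = 0.8725 kWh
Total energy = 0.661 + 54.6 + 0.5646 + 1.758 + 27.59 + 0.8725 = 86.05 kWh
Cost = 86.05 kWh × €0.356 = €30.63

€30.63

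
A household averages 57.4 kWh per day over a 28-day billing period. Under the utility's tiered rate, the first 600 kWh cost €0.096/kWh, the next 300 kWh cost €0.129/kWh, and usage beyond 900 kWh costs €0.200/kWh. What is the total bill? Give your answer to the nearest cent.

€237.74

Usage = 57.4 kWh/day × 28 days = 1607.2 kWh
First 600 kWh × €0.096 = €57.60
Next 300 kWh × €0.129 = €38.70
Remaining 707.2 kWh × €0.200 = €141.44
Total = €237.74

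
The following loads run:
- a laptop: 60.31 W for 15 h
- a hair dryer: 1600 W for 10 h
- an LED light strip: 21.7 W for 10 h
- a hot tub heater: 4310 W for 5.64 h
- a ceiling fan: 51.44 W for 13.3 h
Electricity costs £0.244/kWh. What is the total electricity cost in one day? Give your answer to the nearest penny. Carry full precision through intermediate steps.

£10.28

laptop: 60.31 W × 15 h = 905 Wh = 0.9047 kWh
hair dryer: 1600 W × 10 h = 16,000 Wh = 16 kWh
LED light strip: 21.7 W × 10 h = 217 Wh = 0.217 kWh
hot tub heater: 4310 W × 5.64 h = 24,308 Wh = 24.31 kWh
ceiling fan: 51.44 W × 13.3 h = 684 Wh = 0.6842 kWh
Total energy = 0.9047 + 16 + 0.217 + 24.31 + 0.6842 = 42.11 kWh
Cost = 42.11 kWh × £0.244 = £10.28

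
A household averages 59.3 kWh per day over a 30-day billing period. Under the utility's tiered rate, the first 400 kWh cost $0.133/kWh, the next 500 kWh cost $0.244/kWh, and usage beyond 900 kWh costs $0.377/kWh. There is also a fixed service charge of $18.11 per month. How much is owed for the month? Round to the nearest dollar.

$525

Usage = 59.3 kWh/day × 30 days = 1779 kWh
First 400 kWh × $0.133 = $53.20
Next 500 kWh × $0.244 = $122.00
Remaining 879 kWh × $0.377 = $331.38
Energy charge = $506.58; + service $18.11 = $524.69 ≈ $525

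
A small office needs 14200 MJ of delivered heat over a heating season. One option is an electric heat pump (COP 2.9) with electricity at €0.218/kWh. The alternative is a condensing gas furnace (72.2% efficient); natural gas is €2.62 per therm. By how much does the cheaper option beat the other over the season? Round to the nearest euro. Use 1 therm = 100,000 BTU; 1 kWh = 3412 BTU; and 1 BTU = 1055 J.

Heat load = 14200 MJ = 14,200,000,000 J / 1055 = 13,459,716 BTU
Gas: input = 13,459,716 / 0.722 = 18,642,265 BTU = 186.4 therm → 186.4 × €2.62 = €488.43
Heat pump: 13,459,716 BTU / 3412 = 3,945 kWh heat; / 2.9 = 1,360 kWh in → × €0.218 = €296.54
Difference = |€488.43 − €296.54| = €191.89 ≈ €192

€192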